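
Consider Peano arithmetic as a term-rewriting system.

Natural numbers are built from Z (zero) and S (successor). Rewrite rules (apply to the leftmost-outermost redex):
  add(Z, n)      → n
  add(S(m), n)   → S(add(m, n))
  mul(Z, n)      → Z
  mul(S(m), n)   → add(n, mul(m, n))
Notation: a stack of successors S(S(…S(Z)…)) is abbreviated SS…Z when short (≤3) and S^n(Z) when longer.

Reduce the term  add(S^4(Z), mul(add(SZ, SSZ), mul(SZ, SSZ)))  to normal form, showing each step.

  start: add(S^4(Z), mul(add(SZ, SSZ), mul(SZ, SSZ)))
  →1  S(add(SSSZ, mul(add(SZ, SSZ), mul(SZ, SSZ))))
  →2  S(S(add(SSZ, mul(add(SZ, SSZ), mul(SZ, SSZ)))))
  →3  S(S(S(add(SZ, mul(add(SZ, SSZ), mul(SZ, SSZ))))))
  →4  S(S(S(S(add(Z, mul(add(SZ, SSZ), mul(SZ, SSZ)))))))
  →5  S(S(S(S(mul(add(SZ, SSZ), mul(SZ, SSZ))))))
  →6  S(S(S(S(mul(S(add(Z, SSZ)), mul(SZ, SSZ))))))
  →7  S(S(S(S(add(mul(SZ, SSZ), mul(add(Z, SSZ), mul(SZ, SSZ)))))))
  →8  S(S(S(S(add(add(SSZ, mul(Z, SSZ)), mul(add(Z, SSZ), mul(SZ, SSZ)))))))
  →9  S(S(S(S(add(S(add(SZ, mul(Z, SSZ))), mul(add(Z, SSZ), mul(SZ, SSZ)))))))
  →10  S(S(S(S(S(add(add(SZ, mul(Z, SSZ)), mul(add(Z, SSZ), mul(SZ, SSZ))))))))
  →11  S(S(S(S(S(add(S(add(Z, mul(Z, SSZ))), mul(add(Z, SSZ), mul(SZ, SSZ))))))))
  →12  S(S(S(S(S(S(add(add(Z, mul(Z, SSZ)), mul(add(Z, SSZ), mul(SZ, SSZ)))))))))
  →13  S(S(S(S(S(S(add(mul(Z, SSZ), mul(add(Z, SSZ), mul(SZ, SSZ)))))))))
  →14  S(S(S(S(S(S(add(Z, mul(add(Z, SSZ), mul(SZ, SSZ)))))))))
  →15  S(S(S(S(S(S(mul(add(Z, SSZ), mul(SZ, SSZ))))))))
  →16  S(S(S(S(S(S(mul(SSZ, mul(SZ, SSZ))))))))
  →17  S(S(S(S(S(S(add(mul(SZ, SSZ), mul(SZ, mul(SZ, SSZ)))))))))
  →18  S(S(S(S(S(S(add(add(SSZ, mul(Z, SSZ)), mul(SZ, mul(SZ, SSZ)))))))))
  →19  S(S(S(S(S(S(add(S(add(SZ, mul(Z, SSZ))), mul(SZ, mul(SZ, SSZ)))))))))
  →20  S(S(S(S(S(S(S(add(add(SZ, mul(Z, SSZ)), mul(SZ, mul(SZ, SSZ))))))))))
  →21  S(S(S(S(S(S(S(add(S(add(Z, mul(Z, SSZ))), mul(SZ, mul(SZ, SSZ))))))))))
  →22  S(S(S(S(S(S(S(S(add(add(Z, mul(Z, SSZ)), mul(SZ, mul(SZ, SSZ)))))))))))
  →23  S(S(S(S(S(S(S(S(add(mul(Z, SSZ), mul(SZ, mul(SZ, SSZ)))))))))))
  →24  S(S(S(S(S(S(S(S(add(Z, mul(SZ, mul(SZ, SSZ)))))))))))
  →25  S(S(S(S(S(S(S(S(mul(SZ, mul(SZ, SSZ))))))))))
  →26  S(S(S(S(S(S(S(S(add(mul(SZ, SSZ), mul(Z, mul(SZ, SSZ)))))))))))
  →27  S(S(S(S(S(S(S(S(add(add(SSZ, mul(Z, SSZ)), mul(Z, mul(SZ, SSZ)))))))))))
  →28  S(S(S(S(S(S(S(S(add(S(add(SZ, mul(Z, SSZ))), mul(Z, mul(SZ, SSZ)))))))))))
  →29  S(S(S(S(S(S(S(S(S(add(add(SZ, mul(Z, SSZ)), mul(Z, mul(SZ, SSZ))))))))))))
  →30  S(S(S(S(S(S(S(S(S(add(S(add(Z, mul(Z, SSZ))), mul(Z, mul(SZ, SSZ))))))))))))
  →31  S(S(S(S(S(S(S(S(S(S(add(add(Z, mul(Z, SSZ)), mul(Z, mul(SZ, SSZ)))))))))))))
  →32  S(S(S(S(S(S(S(S(S(S(add(mul(Z, SSZ), mul(Z, mul(SZ, SSZ)))))))))))))
  →33  S(S(S(S(S(S(S(S(S(S(add(Z, mul(Z, mul(SZ, SSZ)))))))))))))
  →34  S(S(S(S(S(S(S(S(S(S(mul(Z, mul(SZ, SSZ))))))))))))
  →35  S^10(Z)

Answer: normal form = S^10(Z)  (in 35 steps)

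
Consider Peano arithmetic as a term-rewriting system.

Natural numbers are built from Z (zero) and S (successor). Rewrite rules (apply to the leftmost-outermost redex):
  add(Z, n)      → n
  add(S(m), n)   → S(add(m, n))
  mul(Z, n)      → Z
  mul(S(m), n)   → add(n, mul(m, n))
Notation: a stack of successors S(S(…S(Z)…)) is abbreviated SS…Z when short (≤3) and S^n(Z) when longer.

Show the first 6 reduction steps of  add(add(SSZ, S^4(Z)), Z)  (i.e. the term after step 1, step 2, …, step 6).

Answer: after 6 steps: S(S(S(add(SSSZ, Z))))

Derivation:
  start: add(add(SSZ, S^4(Z)), Z)
  →1  add(S(add(SZ, S^4(Z))), Z)
  →2  S(add(add(SZ, S^4(Z)), Z))
  →3  S(add(S(add(Z, S^4(Z))), Z))
  →4  S(S(add(add(Z, S^4(Z)), Z)))
  →5  S(S(add(S^4(Z), Z)))
  →6  S(S(S(add(SSSZ, Z))))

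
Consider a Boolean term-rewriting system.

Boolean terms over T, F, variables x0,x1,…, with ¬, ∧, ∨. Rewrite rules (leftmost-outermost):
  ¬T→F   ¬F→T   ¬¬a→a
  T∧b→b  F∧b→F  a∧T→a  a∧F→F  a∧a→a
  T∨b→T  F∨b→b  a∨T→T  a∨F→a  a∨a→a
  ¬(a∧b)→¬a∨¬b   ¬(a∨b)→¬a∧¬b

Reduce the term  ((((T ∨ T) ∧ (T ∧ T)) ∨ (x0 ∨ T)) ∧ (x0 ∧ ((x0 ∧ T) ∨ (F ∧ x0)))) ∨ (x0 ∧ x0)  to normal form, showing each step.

  start: ((((T ∨ T) ∧ (T ∧ T)) ∨ (x0 ∨ T)) ∧ (x0 ∧ ((x0 ∧ T) ∨ (F ∧ x0)))) ∨ (x0 ∧ x0)
  step 1: (((T ∧ (T ∧ T)) ∨ (x0 ∨ T)) ∧ (x0 ∧ ((x0 ∧ T) ∨ (F ∧ x0)))) ∨ (x0 ∧ x0)
  step 2: (((T ∧ T) ∨ (x0 ∨ T)) ∧ (x0 ∧ ((x0 ∧ T) ∨ (F ∧ x0)))) ∨ (x0 ∧ x0)
  step 3: ((T ∨ (x0 ∨ T)) ∧ (x0 ∧ ((x0 ∧ T) ∨ (F ∧ x0)))) ∨ (x0 ∧ x0)
  step 4: (T ∧ (x0 ∧ ((x0 ∧ T) ∨ (F ∧ x0)))) ∨ (x0 ∧ x0)
  step 5: (x0 ∧ ((x0 ∧ T) ∨ (F ∧ x0))) ∨ (x0 ∧ x0)
  step 6: (x0 ∧ (x0 ∨ (F ∧ x0))) ∨ (x0 ∧ x0)
  step 7: (x0 ∧ (x0 ∨ F)) ∨ (x0 ∧ x0)
  step 8: (x0 ∧ x0) ∨ (x0 ∧ x0)
  step 9: x0 ∧ x0
  step 10: x0

Answer: normal form = x0  (in 10 steps)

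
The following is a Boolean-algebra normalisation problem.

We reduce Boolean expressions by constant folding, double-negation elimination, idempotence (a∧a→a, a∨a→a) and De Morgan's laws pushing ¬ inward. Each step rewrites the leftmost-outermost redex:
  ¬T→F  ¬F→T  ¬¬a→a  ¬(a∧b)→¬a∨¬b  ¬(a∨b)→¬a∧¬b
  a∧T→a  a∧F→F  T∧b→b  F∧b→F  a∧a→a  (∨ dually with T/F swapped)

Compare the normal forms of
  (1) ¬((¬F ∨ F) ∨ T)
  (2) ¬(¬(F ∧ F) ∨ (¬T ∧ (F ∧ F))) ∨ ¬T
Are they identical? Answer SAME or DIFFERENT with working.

Answer: SAME — A ⇓ F, B ⇓ F

Reduction:
Term A:
  start: ¬((¬F ∨ F) ∨ T)
  [1] ¬(¬F ∨ F) ∧ ¬T
  [2] (¬¬F ∧ ¬F) ∧ ¬T
  [3] (F ∧ ¬F) ∧ ¬T
  [4] F ∧ ¬T
  [5] F

Term B:
  start: ¬(¬(F ∧ F) ∨ (¬T ∧ (F ∧ F))) ∨ ¬T
  [1] (¬¬(F ∧ F) ∧ ¬(¬T ∧ (F ∧ F))) ∨ ¬T
  [2] ((F ∧ F) ∧ ¬(¬T ∧ (F ∧ F))) ∨ ¬T
  [3] (F ∧ ¬(¬T ∧ (F ∧ F))) ∨ ¬T
  [4] F ∨ ¬T
  [5] ¬T
  [6] F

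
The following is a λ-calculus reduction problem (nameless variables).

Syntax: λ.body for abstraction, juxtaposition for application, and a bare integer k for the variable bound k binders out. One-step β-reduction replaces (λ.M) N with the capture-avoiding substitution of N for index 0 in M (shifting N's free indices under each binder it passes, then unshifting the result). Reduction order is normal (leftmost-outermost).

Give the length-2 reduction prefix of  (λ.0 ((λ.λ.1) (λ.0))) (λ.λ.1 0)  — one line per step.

Answer: after 2 steps: λ.(λ.λ.1) (λ.0) 0

Working:
  start: (λ.0 ((λ.λ.1) (λ.0))) (λ.λ.1 0)
  [1] (λ.λ.1 0) ((λ.λ.1) (λ.0))
  [2] λ.(λ.λ.1) (λ.0) 0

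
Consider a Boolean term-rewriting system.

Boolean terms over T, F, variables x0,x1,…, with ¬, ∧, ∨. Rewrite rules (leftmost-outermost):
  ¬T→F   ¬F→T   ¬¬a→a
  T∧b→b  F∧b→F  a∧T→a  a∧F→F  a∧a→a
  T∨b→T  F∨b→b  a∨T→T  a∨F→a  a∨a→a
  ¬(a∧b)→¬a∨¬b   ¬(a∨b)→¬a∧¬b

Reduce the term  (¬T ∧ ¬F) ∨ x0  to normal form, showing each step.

Answer: normal form = x0  (in 3 steps)

Derivation:
  start: (¬T ∧ ¬F) ∨ x0
  step 1: (F ∧ ¬F) ∨ x0
  step 2: F ∨ x0
  step 3: x0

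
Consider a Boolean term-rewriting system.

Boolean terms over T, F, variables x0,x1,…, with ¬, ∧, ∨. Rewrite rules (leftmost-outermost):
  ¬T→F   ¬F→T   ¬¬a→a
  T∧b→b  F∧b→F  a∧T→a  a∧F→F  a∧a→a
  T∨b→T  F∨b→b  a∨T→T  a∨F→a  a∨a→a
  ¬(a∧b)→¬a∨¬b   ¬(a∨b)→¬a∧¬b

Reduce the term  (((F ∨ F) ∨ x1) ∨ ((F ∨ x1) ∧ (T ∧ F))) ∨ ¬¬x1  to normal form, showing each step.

  start: (((F ∨ F) ∨ x1) ∨ ((F ∨ x1) ∧ (T ∧ F))) ∨ ¬¬x1
  step 1: ((F ∨ x1) ∨ ((F ∨ x1) ∧ (T ∧ F))) ∨ ¬¬x1
  step 2: (x1 ∨ ((F ∨ x1) ∧ (T ∧ F))) ∨ ¬¬x1
  step 3: (x1 ∨ (x1 ∧ (T ∧ F))) ∨ ¬¬x1
  step 4: (x1 ∨ (x1 ∧ F)) ∨ ¬¬x1
  step 5: (x1 ∨ F) ∨ ¬¬x1
  step 6: x1 ∨ ¬¬x1
  step 7: x1 ∨ x1
  step 8: x1

Answer: normal form = x1  (in 8 steps)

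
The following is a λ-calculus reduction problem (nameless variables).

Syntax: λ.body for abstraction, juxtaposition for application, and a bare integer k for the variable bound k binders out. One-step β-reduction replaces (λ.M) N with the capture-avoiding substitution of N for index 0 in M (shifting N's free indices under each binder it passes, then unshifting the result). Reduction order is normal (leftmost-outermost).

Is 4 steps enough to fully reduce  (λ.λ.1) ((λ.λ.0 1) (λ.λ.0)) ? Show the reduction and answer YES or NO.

  start: (λ.λ.1) ((λ.λ.0 1) (λ.λ.0))
  →1  λ.(λ.λ.0 1) (λ.λ.0)
  →2  λ.λ.0 (λ.λ.0)

Answer: YES — reaches normal form λ.λ.0 (λ.λ.0) in 2 ≤ 4 steps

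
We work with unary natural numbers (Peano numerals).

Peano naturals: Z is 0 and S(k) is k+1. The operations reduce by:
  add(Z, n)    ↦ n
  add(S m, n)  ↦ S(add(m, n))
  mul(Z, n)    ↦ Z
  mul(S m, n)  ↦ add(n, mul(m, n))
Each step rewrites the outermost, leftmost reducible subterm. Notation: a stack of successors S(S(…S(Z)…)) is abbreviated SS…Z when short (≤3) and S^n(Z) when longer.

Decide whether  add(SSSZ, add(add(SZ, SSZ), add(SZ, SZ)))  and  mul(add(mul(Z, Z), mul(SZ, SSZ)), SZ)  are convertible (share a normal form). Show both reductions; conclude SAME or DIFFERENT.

Answer: DIFFERENT — A ⇓ S^8(Z), B ⇓ SSZ

Derivation:
Term A:
  start: add(SSSZ, add(add(SZ, SSZ), add(SZ, SZ)))
  step 1: S(add(SSZ, add(add(SZ, SSZ), add(SZ, SZ))))
  step 2: S(S(add(SZ, add(add(SZ, SSZ), add(SZ, SZ)))))
  step 3: S(S(S(add(Z, add(add(SZ, SSZ), add(SZ, SZ))))))
  step 4: S(S(S(add(add(SZ, SSZ), add(SZ, SZ)))))
  step 5: S(S(S(add(S(add(Z, SSZ)), add(SZ, SZ)))))
  step 6: S(S(S(S(add(add(Z, SSZ), add(SZ, SZ))))))
  step 7: S(S(S(S(add(SSZ, add(SZ, SZ))))))
  step 8: S(S(S(S(S(add(SZ, add(SZ, SZ)))))))
  step 9: S(S(S(S(S(S(add(Z, add(SZ, SZ))))))))
  step 10: S(S(S(S(S(S(add(SZ, SZ)))))))
  step 11: S(S(S(S(S(S(S(add(Z, SZ))))))))
  step 12: S^8(Z)

Term B:
  start: mul(add(mul(Z, Z), mul(SZ, SSZ)), SZ)
  step 1: mul(add(Z, mul(SZ, SSZ)), SZ)
  step 2: mul(mul(SZ, SSZ), SZ)
  step 3: mul(add(SSZ, mul(Z, SSZ)), SZ)
  step 4: mul(S(add(SZ, mul(Z, SSZ))), SZ)
  step 5: add(SZ, mul(add(SZ, mul(Z, SSZ)), SZ))
  step 6: S(add(Z, mul(add(SZ, mul(Z, SSZ)), SZ)))
  step 7: S(mul(add(SZ, mul(Z, SSZ)), SZ))
  step 8: S(mul(S(add(Z, mul(Z, SSZ))), SZ))
  step 9: S(add(SZ, mul(add(Z, mul(Z, SSZ)), SZ)))
  step 10: S(S(add(Z, mul(add(Z, mul(Z, SSZ)), SZ))))
  step 11: S(S(mul(add(Z, mul(Z, SSZ)), SZ)))
  step 12: S(S(mul(mul(Z, SSZ), SZ)))
  step 13: S(S(mul(Z, SZ)))
  step 14: SSZ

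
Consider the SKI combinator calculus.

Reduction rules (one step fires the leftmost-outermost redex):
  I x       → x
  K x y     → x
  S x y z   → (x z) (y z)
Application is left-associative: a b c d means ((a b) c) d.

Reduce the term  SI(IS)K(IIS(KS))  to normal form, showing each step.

Answer: normal form = SK  (in 4 steps)

Working:
  start: SI(IS)K(IIS(KS))
  step 1: IK(ISK)(IIS(KS))
  step 2: K(ISK)(IIS(KS))
  step 3: ISK
  step 4: SK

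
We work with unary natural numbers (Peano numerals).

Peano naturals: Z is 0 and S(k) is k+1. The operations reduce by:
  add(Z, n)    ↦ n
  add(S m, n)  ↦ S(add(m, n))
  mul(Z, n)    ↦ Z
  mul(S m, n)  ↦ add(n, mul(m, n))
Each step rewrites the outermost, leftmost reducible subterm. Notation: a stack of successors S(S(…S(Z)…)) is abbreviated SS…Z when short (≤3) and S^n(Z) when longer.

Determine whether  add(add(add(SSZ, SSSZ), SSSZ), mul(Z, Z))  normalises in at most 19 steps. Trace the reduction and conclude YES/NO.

Answer: YES — reaches normal form S^8(Z) in 19 ≤ 19 steps

Reduction:
  start: add(add(add(SSZ, SSSZ), SSSZ), mul(Z, Z))
  [1] add(add(S(add(SZ, SSSZ)), SSSZ), mul(Z, Z))
  [2] add(S(add(add(SZ, SSSZ), SSSZ)), mul(Z, Z))
  [3] S(add(add(add(SZ, SSSZ), SSSZ), mul(Z, Z)))
  [4] S(add(add(S(add(Z, SSSZ)), SSSZ), mul(Z, Z)))
  [5] S(add(S(add(add(Z, SSSZ), SSSZ)), mul(Z, Z)))
  [6] S(S(add(add(add(Z, SSSZ), SSSZ), mul(Z, Z))))
  [7] S(S(add(add(SSSZ, SSSZ), mul(Z, Z))))
  [8] S(S(add(S(add(SSZ, SSSZ)), mul(Z, Z))))
  [9] S(S(S(add(add(SSZ, SSSZ), mul(Z, Z)))))
  [10] S(S(S(add(S(add(SZ, SSSZ)), mul(Z, Z)))))
  [11] S(S(S(S(add(add(SZ, SSSZ), mul(Z, Z))))))
  [12] S(S(S(S(add(S(add(Z, SSSZ)), mul(Z, Z))))))
  [13] S(S(S(S(S(add(add(Z, SSSZ), mul(Z, Z)))))))
  [14] S(S(S(S(S(add(SSSZ, mul(Z, Z)))))))
  [15] S(S(S(S(S(S(add(SSZ, mul(Z, Z))))))))
  [16] S(S(S(S(S(S(S(add(SZ, mul(Z, Z)))))))))
  [17] S(S(S(S(S(S(S(S(add(Z, mul(Z, Z))))))))))
  [18] S(S(S(S(S(S(S(S(mul(Z, Z)))))))))
  [19] S^8(Z)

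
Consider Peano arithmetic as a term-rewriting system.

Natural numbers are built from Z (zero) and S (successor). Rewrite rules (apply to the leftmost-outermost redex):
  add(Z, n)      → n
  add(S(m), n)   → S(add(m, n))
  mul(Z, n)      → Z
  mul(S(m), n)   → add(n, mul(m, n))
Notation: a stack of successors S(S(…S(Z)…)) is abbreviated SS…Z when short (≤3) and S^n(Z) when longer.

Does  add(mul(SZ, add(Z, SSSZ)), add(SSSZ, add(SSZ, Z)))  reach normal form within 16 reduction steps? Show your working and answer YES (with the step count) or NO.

Answer: NO — after 16 steps the term is S(S(S(S(S(S(S(add(SZ, Z)))))))), not yet normal

Derivation:
  start: add(mul(SZ, add(Z, SSSZ)), add(SSSZ, add(SSZ, Z)))
  →1  add(add(add(Z, SSSZ), mul(Z, add(Z, SSSZ))), add(SSSZ, add(SSZ, Z)))
  →2  add(add(SSSZ, mul(Z, add(Z, SSSZ))), add(SSSZ, add(SSZ, Z)))
  →3  add(S(add(SSZ, mul(Z, add(Z, SSSZ)))), add(SSSZ, add(SSZ, Z)))
  →4  S(add(add(SSZ, mul(Z, add(Z, SSSZ))), add(SSSZ, add(SSZ, Z))))
  →5  S(add(S(add(SZ, mul(Z, add(Z, SSSZ)))), add(SSSZ, add(SSZ, Z))))
  →6  S(S(add(add(SZ, mul(Z, add(Z, SSSZ))), add(SSSZ, add(SSZ, Z)))))
  →7  S(S(add(S(add(Z, mul(Z, add(Z, SSSZ)))), add(SSSZ, add(SSZ, Z)))))
  →8  S(S(S(add(add(Z, mul(Z, add(Z, SSSZ))), add(SSSZ, add(SSZ, Z))))))
  →9  S(S(S(add(mul(Z, add(Z, SSSZ)), add(SSSZ, add(SSZ, Z))))))
  →10  S(S(S(add(Z, add(SSSZ, add(SSZ, Z))))))
  →11  S(S(S(add(SSSZ, add(SSZ, Z)))))
  →12  S(S(S(S(add(SSZ, add(SSZ, Z))))))
  →13  S(S(S(S(S(add(SZ, add(SSZ, Z)))))))
  →14  S(S(S(S(S(S(add(Z, add(SSZ, Z))))))))
  →15  S(S(S(S(S(S(add(SSZ, Z)))))))
  →16  S(S(S(S(S(S(S(add(SZ, Z))))))))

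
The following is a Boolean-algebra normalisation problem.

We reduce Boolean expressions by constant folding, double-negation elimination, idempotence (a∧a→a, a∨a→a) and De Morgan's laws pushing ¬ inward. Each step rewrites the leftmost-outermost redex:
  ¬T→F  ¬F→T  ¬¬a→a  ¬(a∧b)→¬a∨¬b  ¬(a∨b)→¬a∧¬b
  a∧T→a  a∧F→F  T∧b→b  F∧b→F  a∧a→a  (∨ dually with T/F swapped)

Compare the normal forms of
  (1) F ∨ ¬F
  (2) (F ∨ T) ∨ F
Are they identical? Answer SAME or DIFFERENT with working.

Answer: SAME — A ⇓ T, B ⇓ T

Derivation:
Term A:
  start: F ∨ ¬F
  step 1: ¬F
  step 2: T

Term B:
  start: (F ∨ T) ∨ F
  step 1: F ∨ T
  step 2: T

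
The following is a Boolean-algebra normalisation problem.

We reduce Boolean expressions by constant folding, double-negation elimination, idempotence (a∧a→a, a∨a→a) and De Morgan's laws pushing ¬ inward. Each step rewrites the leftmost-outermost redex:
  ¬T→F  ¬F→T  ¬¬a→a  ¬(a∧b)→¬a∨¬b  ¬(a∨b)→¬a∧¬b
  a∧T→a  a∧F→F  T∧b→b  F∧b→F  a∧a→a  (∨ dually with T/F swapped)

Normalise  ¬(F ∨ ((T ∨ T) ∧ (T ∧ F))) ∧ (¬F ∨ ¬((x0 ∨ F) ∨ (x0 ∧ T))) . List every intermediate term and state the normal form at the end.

Answer: normal form = T  (in 15 steps)

Derivation:
  start: ¬(F ∨ ((T ∨ T) ∧ (T ∧ F))) ∧ (¬F ∨ ¬((x0 ∨ F) ∨ (x0 ∧ T)))
  step 1: (¬F ∧ ¬((T ∨ T) ∧ (T ∧ F))) ∧ (¬F ∨ ¬((x0 ∨ F) ∨ (x0 ∧ T)))
  step 2: (T ∧ ¬((T ∨ T) ∧ (T ∧ F))) ∧ (¬F ∨ ¬((x0 ∨ F) ∨ (x0 ∧ T)))
  step 3: ¬((T ∨ T) ∧ (T ∧ F)) ∧ (¬F ∨ ¬((x0 ∨ F) ∨ (x0 ∧ T)))
  step 4: (¬(T ∨ T) ∨ ¬(T ∧ F)) ∧ (¬F ∨ ¬((x0 ∨ F) ∨ (x0 ∧ T)))
  step 5: ((¬T ∧ ¬T) ∨ ¬(T ∧ F)) ∧ (¬F ∨ ¬((x0 ∨ F) ∨ (x0 ∧ T)))
  step 6: (¬T ∨ ¬(T ∧ F)) ∧ (¬F ∨ ¬((x0 ∨ F) ∨ (x0 ∧ T)))
  step 7: (F ∨ ¬(T ∧ F)) ∧ (¬F ∨ ¬((x0 ∨ F) ∨ (x0 ∧ T)))
  step 8: ¬(T ∧ F) ∧ (¬F ∨ ¬((x0 ∨ F) ∨ (x0 ∧ T)))
  step 9: (¬T ∨ ¬F) ∧ (¬F ∨ ¬((x0 ∨ F) ∨ (x0 ∧ T)))
  step 10: (F ∨ ¬F) ∧ (¬F ∨ ¬((x0 ∨ F) ∨ (x0 ∧ T)))
  step 11: ¬F ∧ (¬F ∨ ¬((x0 ∨ F) ∨ (x0 ∧ T)))
  step 12: T ∧ (¬F ∨ ¬((x0 ∨ F) ∨ (x0 ∧ T)))
  step 13: ¬F ∨ ¬((x0 ∨ F) ∨ (x0 ∧ T))
  step 14: T ∨ ¬((x0 ∨ F) ∨ (x0 ∧ T))
  step 15: T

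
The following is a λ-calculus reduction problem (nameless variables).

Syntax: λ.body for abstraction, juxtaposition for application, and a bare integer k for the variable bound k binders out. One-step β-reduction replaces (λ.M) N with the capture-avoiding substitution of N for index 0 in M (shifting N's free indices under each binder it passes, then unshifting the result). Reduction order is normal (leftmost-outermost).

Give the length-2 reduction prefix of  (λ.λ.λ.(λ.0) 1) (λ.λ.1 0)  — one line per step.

  start: (λ.λ.λ.(λ.0) 1) (λ.λ.1 0)
  step 1: λ.λ.(λ.0) 1
  step 2: λ.λ.1

Answer: after 2 steps: λ.λ.1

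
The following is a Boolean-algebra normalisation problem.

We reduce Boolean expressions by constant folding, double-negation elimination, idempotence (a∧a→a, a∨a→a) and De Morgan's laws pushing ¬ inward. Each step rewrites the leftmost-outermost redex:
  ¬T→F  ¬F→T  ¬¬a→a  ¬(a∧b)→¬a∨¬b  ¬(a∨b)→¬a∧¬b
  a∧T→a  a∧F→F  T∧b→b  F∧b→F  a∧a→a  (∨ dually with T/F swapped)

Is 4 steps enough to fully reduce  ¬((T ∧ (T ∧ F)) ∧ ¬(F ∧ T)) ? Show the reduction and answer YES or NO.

  start: ¬((T ∧ (T ∧ F)) ∧ ¬(F ∧ T))
  [1] ¬(T ∧ (T ∧ F)) ∨ ¬¬(F ∧ T)
  [2] (¬T ∨ ¬(T ∧ F)) ∨ ¬¬(F ∧ T)
  [3] (F ∨ ¬(T ∧ F)) ∨ ¬¬(F ∧ T)
  [4] ¬(T ∧ F) ∨ ¬¬(F ∧ T)

Answer: NO — after 4 steps the term is ¬(T ∧ F) ∨ ¬¬(F ∧ T), not yet normal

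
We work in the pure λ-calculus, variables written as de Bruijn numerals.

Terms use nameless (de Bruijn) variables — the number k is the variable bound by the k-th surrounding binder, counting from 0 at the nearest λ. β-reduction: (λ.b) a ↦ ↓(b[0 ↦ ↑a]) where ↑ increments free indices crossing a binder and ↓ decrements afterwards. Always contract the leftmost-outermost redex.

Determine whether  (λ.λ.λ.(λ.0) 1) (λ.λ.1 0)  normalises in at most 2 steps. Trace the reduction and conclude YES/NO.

Answer: YES — reaches normal form λ.λ.1 in 2 ≤ 2 steps

Reduction:
  start: (λ.λ.λ.(λ.0) 1) (λ.λ.1 0)
  [1] λ.λ.(λ.0) 1
  [2] λ.λ.1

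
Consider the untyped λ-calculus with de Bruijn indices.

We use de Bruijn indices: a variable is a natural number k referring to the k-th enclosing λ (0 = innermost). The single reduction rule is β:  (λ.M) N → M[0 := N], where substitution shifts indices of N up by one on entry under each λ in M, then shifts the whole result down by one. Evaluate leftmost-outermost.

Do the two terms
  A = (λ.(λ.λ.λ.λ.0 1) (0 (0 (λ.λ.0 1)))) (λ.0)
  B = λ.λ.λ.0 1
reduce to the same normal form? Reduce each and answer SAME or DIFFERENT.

Term A:
  start: (λ.(λ.λ.λ.λ.0 1) (0 (0 (λ.λ.0 1)))) (λ.0)
  step 1: (λ.λ.λ.λ.0 1) ((λ.0) ((λ.0) (λ.λ.0 1)))
  step 2: λ.λ.λ.0 1

Term B:
  start: λ.λ.λ.0 1

Answer: SAME — A ⇓ λ.λ.λ.0 1, B ⇓ λ.λ.λ.0 1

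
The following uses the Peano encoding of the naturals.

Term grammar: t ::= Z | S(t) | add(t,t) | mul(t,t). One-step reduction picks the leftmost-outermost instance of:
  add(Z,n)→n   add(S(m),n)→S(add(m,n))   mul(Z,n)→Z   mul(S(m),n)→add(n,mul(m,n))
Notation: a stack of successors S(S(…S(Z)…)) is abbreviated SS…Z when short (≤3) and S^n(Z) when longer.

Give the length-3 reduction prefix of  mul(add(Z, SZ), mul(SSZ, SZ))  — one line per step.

  start: mul(add(Z, SZ), mul(SSZ, SZ))
  step 1: mul(SZ, mul(SSZ, SZ))
  step 2: add(mul(SSZ, SZ), mul(Z, mul(SSZ, SZ)))
  step 3: add(add(SZ, mul(SZ, SZ)), mul(Z, mul(SSZ, SZ)))

Answer: after 3 steps: add(add(SZ, mul(SZ, SZ)), mul(Z, mul(SSZ, SZ)))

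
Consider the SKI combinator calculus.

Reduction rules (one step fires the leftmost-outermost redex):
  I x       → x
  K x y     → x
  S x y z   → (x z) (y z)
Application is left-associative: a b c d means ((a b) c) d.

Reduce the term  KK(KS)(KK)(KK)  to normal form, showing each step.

Answer: normal form = KK  (in 2 steps)

Working:
  start: KK(KS)(KK)(KK)
  [1] K(KK)(KK)
  [2] KK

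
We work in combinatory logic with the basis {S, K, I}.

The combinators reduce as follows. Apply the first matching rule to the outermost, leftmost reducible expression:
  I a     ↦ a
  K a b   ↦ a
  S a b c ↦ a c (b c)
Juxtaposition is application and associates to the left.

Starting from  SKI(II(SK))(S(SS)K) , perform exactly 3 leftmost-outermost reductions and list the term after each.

  start: SKI(II(SK))(S(SS)K)
  →1  K(II(SK))(I(II(SK)))(S(SS)K)
  →2  II(SK)(S(SS)K)
  →3  I(SK)(S(SS)K)

Answer: after 3 steps: I(SK)(S(SS)K)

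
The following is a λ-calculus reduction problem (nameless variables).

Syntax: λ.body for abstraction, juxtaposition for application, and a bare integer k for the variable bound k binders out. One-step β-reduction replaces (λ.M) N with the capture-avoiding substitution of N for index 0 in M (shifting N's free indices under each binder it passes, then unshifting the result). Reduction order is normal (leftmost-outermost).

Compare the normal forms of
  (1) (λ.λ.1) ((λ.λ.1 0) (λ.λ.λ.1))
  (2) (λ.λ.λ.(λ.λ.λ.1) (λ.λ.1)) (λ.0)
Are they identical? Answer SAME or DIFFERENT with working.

Answer: SAME — A ⇓ λ.λ.λ.λ.1, B ⇓ λ.λ.λ.λ.1

Reduction:
Term A:
  start: (λ.λ.1) ((λ.λ.1 0) (λ.λ.λ.1))
  step 1: λ.(λ.λ.1 0) (λ.λ.λ.1)
  step 2: λ.λ.(λ.λ.λ.1) 0
  step 3: λ.λ.λ.λ.1

Term B:
  start: (λ.λ.λ.(λ.λ.λ.1) (λ.λ.1)) (λ.0)
  step 1: λ.λ.(λ.λ.λ.1) (λ.λ.1)
  step 2: λ.λ.λ.λ.1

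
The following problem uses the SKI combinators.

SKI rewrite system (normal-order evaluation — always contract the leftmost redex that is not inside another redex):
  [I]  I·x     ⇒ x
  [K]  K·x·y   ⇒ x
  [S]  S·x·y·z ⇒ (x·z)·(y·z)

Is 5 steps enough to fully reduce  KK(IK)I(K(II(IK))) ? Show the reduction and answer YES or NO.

  start: KK(IK)I(K(II(IK)))
  →1  KI(K(II(IK)))
  →2  I

Answer: YES — reaches normal form I in 2 ≤ 5 steps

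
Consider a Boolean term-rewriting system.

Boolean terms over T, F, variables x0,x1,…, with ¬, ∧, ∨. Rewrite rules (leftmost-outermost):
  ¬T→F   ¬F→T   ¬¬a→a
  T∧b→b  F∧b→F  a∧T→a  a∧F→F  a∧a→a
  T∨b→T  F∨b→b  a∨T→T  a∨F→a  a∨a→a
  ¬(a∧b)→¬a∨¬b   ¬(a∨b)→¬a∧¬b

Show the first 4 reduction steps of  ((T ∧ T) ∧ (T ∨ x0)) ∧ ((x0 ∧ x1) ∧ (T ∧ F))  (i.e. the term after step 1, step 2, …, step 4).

  start: ((T ∧ T) ∧ (T ∨ x0)) ∧ ((x0 ∧ x1) ∧ (T ∧ F))
  step 1: (T ∧ (T ∨ x0)) ∧ ((x0 ∧ x1) ∧ (T ∧ F))
  step 2: (T ∨ x0) ∧ ((x0 ∧ x1) ∧ (T ∧ F))
  step 3: T ∧ ((x0 ∧ x1) ∧ (T ∧ F))
  step 4: (x0 ∧ x1) ∧ (T ∧ F)

Answer: after 4 steps: (x0 ∧ x1) ∧ (T ∧ F)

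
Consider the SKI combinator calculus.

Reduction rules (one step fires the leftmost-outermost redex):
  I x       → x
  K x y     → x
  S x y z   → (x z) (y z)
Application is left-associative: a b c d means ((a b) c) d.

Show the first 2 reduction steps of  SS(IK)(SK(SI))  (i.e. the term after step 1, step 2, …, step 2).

Answer: after 2 steps: S(SK(SI))(K(SK(SI)))

Reduction:
  start: SS(IK)(SK(SI))
  step 1: S(SK(SI))(IK(SK(SI)))
  step 2: S(SK(SI))(K(SK(SI)))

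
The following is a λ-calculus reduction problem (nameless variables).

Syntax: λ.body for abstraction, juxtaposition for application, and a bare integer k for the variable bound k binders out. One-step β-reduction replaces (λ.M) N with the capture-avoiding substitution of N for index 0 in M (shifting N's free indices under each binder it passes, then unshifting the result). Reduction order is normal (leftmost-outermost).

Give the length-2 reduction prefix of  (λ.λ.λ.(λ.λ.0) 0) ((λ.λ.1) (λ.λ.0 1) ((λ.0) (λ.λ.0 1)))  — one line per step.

  start: (λ.λ.λ.(λ.λ.0) 0) ((λ.λ.1) (λ.λ.0 1) ((λ.0) (λ.λ.0 1)))
  step 1: λ.λ.(λ.λ.0) 0
  step 2: λ.λ.λ.0

Answer: after 2 steps: λ.λ.λ.0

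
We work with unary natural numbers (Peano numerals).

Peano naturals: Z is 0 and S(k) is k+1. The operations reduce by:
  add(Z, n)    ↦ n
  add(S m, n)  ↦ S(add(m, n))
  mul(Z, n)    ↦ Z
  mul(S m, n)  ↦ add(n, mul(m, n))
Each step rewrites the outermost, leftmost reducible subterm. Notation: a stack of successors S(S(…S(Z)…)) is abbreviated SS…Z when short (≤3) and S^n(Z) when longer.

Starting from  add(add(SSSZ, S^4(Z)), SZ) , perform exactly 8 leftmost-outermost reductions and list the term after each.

Answer: after 8 steps: S(S(S(S(add(SSSZ, SZ)))))

Derivation:
  start: add(add(SSSZ, S^4(Z)), SZ)
  →1  add(S(add(SSZ, S^4(Z))), SZ)
  →2  S(add(add(SSZ, S^4(Z)), SZ))
  →3  S(add(S(add(SZ, S^4(Z))), SZ))
  →4  S(S(add(add(SZ, S^4(Z)), SZ)))
  →5  S(S(add(S(add(Z, S^4(Z))), SZ)))
  →6  S(S(S(add(add(Z, S^4(Z)), SZ))))
  →7  S(S(S(add(S^4(Z), SZ))))
  →8  S(S(S(S(add(SSSZ, SZ)))))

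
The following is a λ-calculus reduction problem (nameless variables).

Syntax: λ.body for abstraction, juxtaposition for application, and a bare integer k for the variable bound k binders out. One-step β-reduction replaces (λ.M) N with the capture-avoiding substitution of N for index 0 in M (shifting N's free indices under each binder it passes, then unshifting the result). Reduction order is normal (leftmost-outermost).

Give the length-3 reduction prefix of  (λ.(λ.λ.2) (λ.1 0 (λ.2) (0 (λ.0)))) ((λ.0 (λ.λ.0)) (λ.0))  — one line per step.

Answer: after 3 steps: λ.(λ.0) (λ.λ.0)

Reduction:
  start: (λ.(λ.λ.2) (λ.1 0 (λ.2) (0 (λ.0)))) ((λ.0 (λ.λ.0)) (λ.0))
  [1] (λ.λ.(λ.0 (λ.λ.0)) (λ.0)) (λ.(λ.0 (λ.λ.0)) (λ.0) 0 (λ.(λ.0 (λ.λ.0)) (λ.0)) (0 (λ.0)))
  [2] λ.(λ.0 (λ.λ.0)) (λ.0)
  [3] λ.(λ.0) (λ.λ.0)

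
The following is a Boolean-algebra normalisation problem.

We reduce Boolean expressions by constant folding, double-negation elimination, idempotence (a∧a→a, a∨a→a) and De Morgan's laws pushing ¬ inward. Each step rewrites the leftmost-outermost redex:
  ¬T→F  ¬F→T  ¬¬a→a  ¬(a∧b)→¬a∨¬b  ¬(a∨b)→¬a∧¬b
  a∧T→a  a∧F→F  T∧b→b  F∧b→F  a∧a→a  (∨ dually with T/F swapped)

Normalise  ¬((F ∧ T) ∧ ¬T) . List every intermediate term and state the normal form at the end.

  start: ¬((F ∧ T) ∧ ¬T)
  [1] ¬(F ∧ T) ∨ ¬¬T
  [2] (¬F ∨ ¬T) ∨ ¬¬T
  [3] (T ∨ ¬T) ∨ ¬¬T
  [4] T ∨ ¬¬T
  [5] T

Answer: normal form = T  (in 5 steps)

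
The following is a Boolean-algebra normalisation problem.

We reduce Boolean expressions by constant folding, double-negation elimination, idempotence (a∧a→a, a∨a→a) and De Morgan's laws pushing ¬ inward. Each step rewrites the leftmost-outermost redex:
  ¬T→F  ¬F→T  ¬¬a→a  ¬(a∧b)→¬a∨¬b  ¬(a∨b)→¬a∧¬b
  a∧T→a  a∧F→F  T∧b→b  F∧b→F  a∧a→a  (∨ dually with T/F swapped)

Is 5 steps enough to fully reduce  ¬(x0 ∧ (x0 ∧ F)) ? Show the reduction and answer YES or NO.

  start: ¬(x0 ∧ (x0 ∧ F))
  →1  ¬x0 ∨ ¬(x0 ∧ F)
  →2  ¬x0 ∨ (¬x0 ∨ ¬F)
  →3  ¬x0 ∨ (¬x0 ∨ T)
  →4  ¬x0 ∨ T
  →5  T

Answer: YES — reaches normal form T in 5 ≤ 5 steps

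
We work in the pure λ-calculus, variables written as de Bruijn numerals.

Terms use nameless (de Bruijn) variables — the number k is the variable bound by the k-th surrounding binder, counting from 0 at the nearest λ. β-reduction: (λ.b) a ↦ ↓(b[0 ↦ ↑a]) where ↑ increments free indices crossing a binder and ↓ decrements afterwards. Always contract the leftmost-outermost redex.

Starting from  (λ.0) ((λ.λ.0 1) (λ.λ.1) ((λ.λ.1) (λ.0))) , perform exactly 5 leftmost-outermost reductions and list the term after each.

Answer: after 5 steps: λ.0

Reduction:
  start: (λ.0) ((λ.λ.0 1) (λ.λ.1) ((λ.λ.1) (λ.0)))
  [1] (λ.λ.0 1) (λ.λ.1) ((λ.λ.1) (λ.0))
  [2] (λ.0 (λ.λ.1)) ((λ.λ.1) (λ.0))
  [3] (λ.λ.1) (λ.0) (λ.λ.1)
  [4] (λ.λ.0) (λ.λ.1)
  [5] λ.0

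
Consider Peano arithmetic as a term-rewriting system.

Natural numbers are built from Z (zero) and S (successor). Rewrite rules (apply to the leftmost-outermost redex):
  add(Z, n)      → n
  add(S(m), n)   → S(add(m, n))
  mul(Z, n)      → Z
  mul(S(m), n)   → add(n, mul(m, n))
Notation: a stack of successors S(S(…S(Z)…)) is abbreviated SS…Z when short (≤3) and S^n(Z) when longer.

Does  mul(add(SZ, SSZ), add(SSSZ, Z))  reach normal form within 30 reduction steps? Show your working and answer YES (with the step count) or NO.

  start: mul(add(SZ, SSZ), add(SSSZ, Z))
  [1] mul(S(add(Z, SSZ)), add(SSSZ, Z))
  [2] add(add(SSSZ, Z), mul(add(Z, SSZ), add(SSSZ, Z)))
  [3] add(S(add(SSZ, Z)), mul(add(Z, SSZ), add(SSSZ, Z)))
  [4] S(add(add(SSZ, Z), mul(add(Z, SSZ), add(SSSZ, Z))))
  [5] S(add(S(add(SZ, Z)), mul(add(Z, SSZ), add(SSSZ, Z))))
  [6] S(S(add(add(SZ, Z), mul(add(Z, SSZ), add(SSSZ, Z)))))
  [7] S(S(add(S(add(Z, Z)), mul(add(Z, SSZ), add(SSSZ, Z)))))
  [8] S(S(S(add(add(Z, Z), mul(add(Z, SSZ), add(SSSZ, Z))))))
  [9] S(S(S(add(Z, mul(add(Z, SSZ), add(SSSZ, Z))))))
  [10] S(S(S(mul(add(Z, SSZ), add(SSSZ, Z)))))
  [11] S(S(S(mul(SSZ, add(SSSZ, Z)))))
  [12] S(S(S(add(add(SSSZ, Z), mul(SZ, add(SSSZ, Z))))))
  [13] S(S(S(add(S(add(SSZ, Z)), mul(SZ, add(SSSZ, Z))))))
  [14] S(S(S(S(add(add(SSZ, Z), mul(SZ, add(SSSZ, Z)))))))
  [15] S(S(S(S(add(S(add(SZ, Z)), mul(SZ, add(SSSZ, Z)))))))
  [16] S(S(S(S(S(add(add(SZ, Z), mul(SZ, add(SSSZ, Z))))))))
  [17] S(S(S(S(S(add(S(add(Z, Z)), mul(SZ, add(SSSZ, Z))))))))
  [18] S(S(S(S(S(S(add(add(Z, Z), mul(SZ, add(SSSZ, Z)))))))))
  [19] S(S(S(S(S(S(add(Z, mul(SZ, add(SSSZ, Z)))))))))
  [20] S(S(S(S(S(S(mul(SZ, add(SSSZ, Z))))))))
  [21] S(S(S(S(S(S(add(add(SSSZ, Z), mul(Z, add(SSSZ, Z)))))))))
  [22] S(S(S(S(S(S(add(S(add(SSZ, Z)), mul(Z, add(SSSZ, Z)))))))))
  [23] S(S(S(S(S(S(S(add(add(SSZ, Z), mul(Z, add(SSSZ, Z))))))))))
  [24] S(S(S(S(S(S(S(add(S(add(SZ, Z)), mul(Z, add(SSSZ, Z))))))))))
  [25] S(S(S(S(S(S(S(S(add(add(SZ, Z), mul(Z, add(SSSZ, Z)))))))))))
  [26] S(S(S(S(S(S(S(S(add(S(add(Z, Z)), mul(Z, add(SSSZ, Z)))))))))))
  [27] S(S(S(S(S(S(S(S(S(add(add(Z, Z), mul(Z, add(SSSZ, Z))))))))))))
  [28] S(S(S(S(S(S(S(S(S(add(Z, mul(Z, add(SSSZ, Z))))))))))))
  [29] S(S(S(S(S(S(S(S(S(mul(Z, add(SSSZ, Z)))))))))))
  [30] S^9(Z)

Answer: YES — reaches normal form S^9(Z) in 30 ≤ 30 steps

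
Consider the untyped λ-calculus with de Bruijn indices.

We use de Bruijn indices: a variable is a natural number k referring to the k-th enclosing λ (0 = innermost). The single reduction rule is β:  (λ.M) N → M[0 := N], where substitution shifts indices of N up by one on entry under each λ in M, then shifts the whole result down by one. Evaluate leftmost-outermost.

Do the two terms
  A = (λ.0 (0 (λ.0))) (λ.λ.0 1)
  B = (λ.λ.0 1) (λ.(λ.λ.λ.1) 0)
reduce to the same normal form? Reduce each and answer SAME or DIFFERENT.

Term A:
  start: (λ.0 (0 (λ.0))) (λ.λ.0 1)
  [1] (λ.λ.0 1) ((λ.λ.0 1) (λ.0))
  [2] λ.0 ((λ.λ.0 1) (λ.0))
  [3] λ.0 (λ.0 (λ.0))

Term B:
  start: (λ.λ.0 1) (λ.(λ.λ.λ.1) 0)
  [1] λ.0 (λ.(λ.λ.λ.1) 0)
  [2] λ.0 (λ.λ.λ.1)

Answer: DIFFERENT — A ⇓ λ.0 (λ.0 (λ.0)), B ⇓ λ.0 (λ.λ.λ.1)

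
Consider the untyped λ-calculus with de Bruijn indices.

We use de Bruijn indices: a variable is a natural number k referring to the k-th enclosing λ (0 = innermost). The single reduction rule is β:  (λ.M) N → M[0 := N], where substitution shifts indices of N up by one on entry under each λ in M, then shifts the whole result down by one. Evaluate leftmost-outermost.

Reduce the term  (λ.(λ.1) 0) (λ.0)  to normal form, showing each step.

  start: (λ.(λ.1) 0) (λ.0)
  →1  (λ.λ.0) (λ.0)
  →2  λ.0

Answer: normal form = λ.0  (in 2 steps)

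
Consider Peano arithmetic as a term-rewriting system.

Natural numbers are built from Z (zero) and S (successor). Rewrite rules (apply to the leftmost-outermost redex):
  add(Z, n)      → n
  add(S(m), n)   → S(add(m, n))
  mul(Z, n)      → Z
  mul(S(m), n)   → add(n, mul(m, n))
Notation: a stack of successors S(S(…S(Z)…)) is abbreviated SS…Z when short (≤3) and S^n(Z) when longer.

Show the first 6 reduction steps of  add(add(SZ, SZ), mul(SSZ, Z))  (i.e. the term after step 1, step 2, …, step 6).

Answer: after 6 steps: S(S(add(Z, mul(SZ, Z))))

Working:
  start: add(add(SZ, SZ), mul(SSZ, Z))
  step 1: add(S(add(Z, SZ)), mul(SSZ, Z))
  step 2: S(add(add(Z, SZ), mul(SSZ, Z)))
  step 3: S(add(SZ, mul(SSZ, Z)))
  step 4: S(S(add(Z, mul(SSZ, Z))))
  step 5: S(S(mul(SSZ, Z)))
  step 6: S(S(add(Z, mul(SZ, Z))))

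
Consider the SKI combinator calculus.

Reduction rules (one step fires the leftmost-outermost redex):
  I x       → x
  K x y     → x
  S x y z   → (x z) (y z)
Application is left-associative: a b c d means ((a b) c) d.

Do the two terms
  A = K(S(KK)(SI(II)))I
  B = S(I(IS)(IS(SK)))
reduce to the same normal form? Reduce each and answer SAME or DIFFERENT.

Answer: DIFFERENT — A ⇓ S(KK)(SII), B ⇓ S(S(S(SK)))

Derivation:
Term A:
  start: K(S(KK)(SI(II)))I
  →1  S(KK)(SI(II))
  →2  S(KK)(SII)

Term B:
  start: S(I(IS)(IS(SK)))
  →1  S(IS(IS(SK)))
  →2  S(S(IS(SK)))
  →3  S(S(S(SK)))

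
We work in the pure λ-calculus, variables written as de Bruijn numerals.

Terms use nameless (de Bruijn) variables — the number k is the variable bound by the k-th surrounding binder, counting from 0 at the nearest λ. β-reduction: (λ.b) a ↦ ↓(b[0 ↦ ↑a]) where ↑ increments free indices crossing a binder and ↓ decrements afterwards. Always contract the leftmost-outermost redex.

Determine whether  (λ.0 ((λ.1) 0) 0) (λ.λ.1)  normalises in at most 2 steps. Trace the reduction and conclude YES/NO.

Answer: NO — after 2 steps the term is (λ.(λ.λ.λ.1) (λ.λ.1)) (λ.λ.1), not yet normal

Reduction:
  start: (λ.0 ((λ.1) 0) 0) (λ.λ.1)
  step 1: (λ.λ.1) ((λ.λ.λ.1) (λ.λ.1)) (λ.λ.1)
  step 2: (λ.(λ.λ.λ.1) (λ.λ.1)) (λ.λ.1)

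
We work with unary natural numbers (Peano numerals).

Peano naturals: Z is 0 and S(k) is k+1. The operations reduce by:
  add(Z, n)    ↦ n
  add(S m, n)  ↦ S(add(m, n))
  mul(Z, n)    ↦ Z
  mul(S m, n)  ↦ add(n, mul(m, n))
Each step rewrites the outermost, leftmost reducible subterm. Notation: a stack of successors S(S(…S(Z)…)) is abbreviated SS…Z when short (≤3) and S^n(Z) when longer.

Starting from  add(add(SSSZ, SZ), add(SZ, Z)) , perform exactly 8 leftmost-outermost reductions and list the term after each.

Answer: after 8 steps: S(S(S(S(add(Z, add(SZ, Z))))))

Reduction:
  start: add(add(SSSZ, SZ), add(SZ, Z))
  [1] add(S(add(SSZ, SZ)), add(SZ, Z))
  [2] S(add(add(SSZ, SZ), add(SZ, Z)))
  [3] S(add(S(add(SZ, SZ)), add(SZ, Z)))
  [4] S(S(add(add(SZ, SZ), add(SZ, Z))))
  [5] S(S(add(S(add(Z, SZ)), add(SZ, Z))))
  [6] S(S(S(add(add(Z, SZ), add(SZ, Z)))))
  [7] S(S(S(add(SZ, add(SZ, Z)))))
  [8] S(S(S(S(add(Z, add(SZ, Z))))))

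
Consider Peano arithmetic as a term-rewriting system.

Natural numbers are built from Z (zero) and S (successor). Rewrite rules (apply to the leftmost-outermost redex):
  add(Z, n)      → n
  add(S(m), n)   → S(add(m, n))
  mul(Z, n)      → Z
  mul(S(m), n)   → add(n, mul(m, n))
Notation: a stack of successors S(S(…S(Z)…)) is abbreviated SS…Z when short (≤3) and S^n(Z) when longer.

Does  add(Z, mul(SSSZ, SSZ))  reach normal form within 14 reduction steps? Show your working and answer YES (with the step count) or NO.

  start: add(Z, mul(SSSZ, SSZ))
  [1] mul(SSSZ, SSZ)
  [2] add(SSZ, mul(SSZ, SSZ))
  [3] S(add(SZ, mul(SSZ, SSZ)))
  [4] S(S(add(Z, mul(SSZ, SSZ))))
  [5] S(S(mul(SSZ, SSZ)))
  [6] S(S(add(SSZ, mul(SZ, SSZ))))
  [7] S(S(S(add(SZ, mul(SZ, SSZ)))))
  [8] S(S(S(S(add(Z, mul(SZ, SSZ))))))
  [9] S(S(S(S(mul(SZ, SSZ)))))
  [10] S(S(S(S(add(SSZ, mul(Z, SSZ))))))
  [11] S(S(S(S(S(add(SZ, mul(Z, SSZ)))))))
  [12] S(S(S(S(S(S(add(Z, mul(Z, SSZ))))))))
  [13] S(S(S(S(S(S(mul(Z, SSZ)))))))
  [14] S^6(Z)

Answer: YES — reaches normal form S^6(Z) in 14 ≤ 14 steps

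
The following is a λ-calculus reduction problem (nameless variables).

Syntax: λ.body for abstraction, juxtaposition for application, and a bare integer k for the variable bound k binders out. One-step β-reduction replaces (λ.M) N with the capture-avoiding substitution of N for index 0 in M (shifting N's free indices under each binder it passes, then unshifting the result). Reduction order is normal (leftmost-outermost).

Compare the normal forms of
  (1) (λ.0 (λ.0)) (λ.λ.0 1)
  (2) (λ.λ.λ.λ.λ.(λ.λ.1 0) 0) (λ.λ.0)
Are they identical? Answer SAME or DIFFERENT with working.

Answer: DIFFERENT — A ⇓ λ.0 (λ.0), B ⇓ λ.λ.λ.λ.λ.1 0

Derivation:
Term A:
  start: (λ.0 (λ.0)) (λ.λ.0 1)
  [1] (λ.λ.0 1) (λ.0)
  [2] λ.0 (λ.0)

Term B:
  start: (λ.λ.λ.λ.λ.(λ.λ.1 0) 0) (λ.λ.0)
  [1] λ.λ.λ.λ.(λ.λ.1 0) 0
  [2] λ.λ.λ.λ.λ.1 0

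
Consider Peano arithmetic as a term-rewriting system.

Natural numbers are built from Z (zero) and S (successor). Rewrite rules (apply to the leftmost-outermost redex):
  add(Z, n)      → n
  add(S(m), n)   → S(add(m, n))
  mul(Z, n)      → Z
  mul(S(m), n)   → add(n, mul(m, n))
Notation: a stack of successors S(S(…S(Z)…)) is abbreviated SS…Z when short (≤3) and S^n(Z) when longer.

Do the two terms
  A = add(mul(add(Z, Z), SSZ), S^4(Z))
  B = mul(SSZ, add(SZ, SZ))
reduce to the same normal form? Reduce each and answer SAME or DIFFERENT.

Answer: SAME — A ⇓ S^4(Z), B ⇓ S^4(Z)

Working:
Term A:
  start: add(mul(add(Z, Z), SSZ), S^4(Z))
  step 1: add(mul(Z, SSZ), S^4(Z))
  step 2: add(Z, S^4(Z))
  step 3: S^4(Z)

Term B:
  start: mul(SSZ, add(SZ, SZ))
  step 1: add(add(SZ, SZ), mul(SZ, add(SZ, SZ)))
  step 2: add(S(add(Z, SZ)), mul(SZ, add(SZ, SZ)))
  step 3: S(add(add(Z, SZ), mul(SZ, add(SZ, SZ))))
  step 4: S(add(SZ, mul(SZ, add(SZ, SZ))))
  step 5: S(S(add(Z, mul(SZ, add(SZ, SZ)))))
  step 6: S(S(mul(SZ, add(SZ, SZ))))
  step 7: S(S(add(add(SZ, SZ), mul(Z, add(SZ, SZ)))))
  step 8: S(S(add(S(add(Z, SZ)), mul(Z, add(SZ, SZ)))))
  step 9: S(S(S(add(add(Z, SZ), mul(Z, add(SZ, SZ))))))
  step 10: S(S(S(add(SZ, mul(Z, add(SZ, SZ))))))
  step 11: S(S(S(S(add(Z, mul(Z, add(SZ, SZ)))))))
  step 12: S(S(S(S(mul(Z, add(SZ, SZ))))))
  step 13: S^4(Z)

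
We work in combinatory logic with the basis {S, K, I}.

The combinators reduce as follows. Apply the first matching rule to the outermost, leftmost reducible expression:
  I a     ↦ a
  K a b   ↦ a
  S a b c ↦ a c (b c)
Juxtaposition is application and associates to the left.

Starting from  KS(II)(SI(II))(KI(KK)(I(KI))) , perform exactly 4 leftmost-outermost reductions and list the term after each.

Answer: after 4 steps: S(SII)(I(KI))

Working:
  start: KS(II)(SI(II))(KI(KK)(I(KI)))
  step 1: S(SI(II))(KI(KK)(I(KI)))
  step 2: S(SII)(KI(KK)(I(KI)))
  step 3: S(SII)(I(I(KI)))
  step 4: S(SII)(I(KI))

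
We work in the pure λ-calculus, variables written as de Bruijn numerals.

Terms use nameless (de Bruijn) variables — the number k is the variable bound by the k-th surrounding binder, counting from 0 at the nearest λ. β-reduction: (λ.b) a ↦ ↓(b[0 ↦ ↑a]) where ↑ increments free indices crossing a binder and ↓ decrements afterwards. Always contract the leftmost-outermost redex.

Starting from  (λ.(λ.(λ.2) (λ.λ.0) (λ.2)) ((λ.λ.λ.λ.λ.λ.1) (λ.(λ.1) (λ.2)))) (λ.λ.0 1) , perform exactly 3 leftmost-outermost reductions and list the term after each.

  start: (λ.(λ.(λ.2) (λ.λ.0) (λ.2)) ((λ.λ.λ.λ.λ.λ.1) (λ.(λ.1) (λ.2)))) (λ.λ.0 1)
  →1  (λ.(λ.λ.λ.0 1) (λ.λ.0) (λ.λ.λ.0 1)) ((λ.λ.λ.λ.λ.λ.1) (λ.(λ.1) (λ.λ.λ.0 1)))
  →2  (λ.λ.λ.0 1) (λ.λ.0) (λ.λ.λ.0 1)
  →3  (λ.λ.0 1) (λ.λ.λ.0 1)

Answer: after 3 steps: (λ.λ.0 1) (λ.λ.λ.0 1)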